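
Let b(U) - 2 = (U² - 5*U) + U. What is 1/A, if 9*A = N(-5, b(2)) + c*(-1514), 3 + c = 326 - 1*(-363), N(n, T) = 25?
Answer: -3/346193 ≈ -8.6657e-6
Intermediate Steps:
b(U) = 2 + U² - 4*U (b(U) = 2 + ((U² - 5*U) + U) = 2 + (U² - 4*U) = 2 + U² - 4*U)
c = 686 (c = -3 + (326 - 1*(-363)) = -3 + (326 + 363) = -3 + 689 = 686)
A = -346193/3 (A = (25 + 686*(-1514))/9 = (25 - 1038604)/9 = (⅑)*(-1038579) = -346193/3 ≈ -1.1540e+5)
1/A = 1/(-346193/3) = -3/346193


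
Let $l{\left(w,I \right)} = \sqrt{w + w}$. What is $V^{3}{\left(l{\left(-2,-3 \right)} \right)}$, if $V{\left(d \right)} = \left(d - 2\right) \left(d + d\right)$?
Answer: $1024 - 1024 i \approx 1024.0 - 1024.0 i$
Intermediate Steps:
$l{\left(w,I \right)} = \sqrt{2} \sqrt{w}$ ($l{\left(w,I \right)} = \sqrt{2 w} = \sqrt{2} \sqrt{w}$)
$V{\left(d \right)} = 2 d \left(-2 + d\right)$ ($V{\left(d \right)} = \left(-2 + d\right) 2 d = 2 d \left(-2 + d\right)$)
$V^{3}{\left(l{\left(-2,-3 \right)} \right)} = \left(2 \sqrt{2} \sqrt{-2} \left(-2 + \sqrt{2} \sqrt{-2}\right)\right)^{3} = \left(2 \sqrt{2} i \sqrt{2} \left(-2 + \sqrt{2} i \sqrt{2}\right)\right)^{3} = \left(2 \cdot 2 i \left(-2 + 2 i\right)\right)^{3} = \left(4 i \left(-2 + 2 i\right)\right)^{3} = - 64 i \left(-2 + 2 i\right)^{3}$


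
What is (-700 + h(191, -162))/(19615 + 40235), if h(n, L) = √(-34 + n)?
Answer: -2/171 + √157/59850 ≈ -0.011487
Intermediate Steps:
(-700 + h(191, -162))/(19615 + 40235) = (-700 + √(-34 + 191))/(19615 + 40235) = (-700 + √157)/59850 = (-700 + √157)*(1/59850) = -2/171 + √157/59850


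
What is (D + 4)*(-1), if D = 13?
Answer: -17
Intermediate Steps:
(D + 4)*(-1) = (13 + 4)*(-1) = 17*(-1) = -17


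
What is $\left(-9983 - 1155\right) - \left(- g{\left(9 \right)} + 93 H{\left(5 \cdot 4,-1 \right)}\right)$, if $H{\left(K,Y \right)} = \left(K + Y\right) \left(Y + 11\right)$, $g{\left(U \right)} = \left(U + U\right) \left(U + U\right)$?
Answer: $-28484$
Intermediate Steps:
$g{\left(U \right)} = 4 U^{2}$ ($g{\left(U \right)} = 2 U 2 U = 4 U^{2}$)
$H{\left(K,Y \right)} = \left(11 + Y\right) \left(K + Y\right)$ ($H{\left(K,Y \right)} = \left(K + Y\right) \left(11 + Y\right) = \left(11 + Y\right) \left(K + Y\right)$)
$\left(-9983 - 1155\right) - \left(- g{\left(9 \right)} + 93 H{\left(5 \cdot 4,-1 \right)}\right) = \left(-9983 - 1155\right) + \left(- 93 \left(\left(-1\right)^{2} + 11 \cdot 5 \cdot 4 + 11 \left(-1\right) + 5 \cdot 4 \left(-1\right)\right) + 4 \cdot 9^{2}\right) = -11138 + \left(- 93 \left(1 + 11 \cdot 20 - 11 + 20 \left(-1\right)\right) + 4 \cdot 81\right) = -11138 + \left(- 93 \left(1 + 220 - 11 - 20\right) + 324\right) = -11138 + \left(\left(-93\right) 190 + 324\right) = -11138 + \left(-17670 + 324\right) = -11138 - 17346 = -28484$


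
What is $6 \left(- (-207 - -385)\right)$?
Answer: $-1068$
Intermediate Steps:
$6 \left(- (-207 - -385)\right) = 6 \left(- (-207 + 385)\right) = 6 \left(\left(-1\right) 178\right) = 6 \left(-178\right) = -1068$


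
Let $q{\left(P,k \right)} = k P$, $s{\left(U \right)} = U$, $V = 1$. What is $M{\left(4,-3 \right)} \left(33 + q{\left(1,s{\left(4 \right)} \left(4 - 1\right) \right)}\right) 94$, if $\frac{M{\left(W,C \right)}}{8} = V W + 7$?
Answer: $372240$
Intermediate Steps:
$q{\left(P,k \right)} = P k$
$M{\left(W,C \right)} = 56 + 8 W$ ($M{\left(W,C \right)} = 8 \left(1 W + 7\right) = 8 \left(W + 7\right) = 8 \left(7 + W\right) = 56 + 8 W$)
$M{\left(4,-3 \right)} \left(33 + q{\left(1,s{\left(4 \right)} \left(4 - 1\right) \right)}\right) 94 = \left(56 + 8 \cdot 4\right) \left(33 + 1 \cdot 4 \left(4 - 1\right)\right) 94 = \left(56 + 32\right) \left(33 + 1 \cdot 4 \cdot 3\right) 94 = 88 \left(33 + 1 \cdot 12\right) 94 = 88 \left(33 + 12\right) 94 = 88 \cdot 45 \cdot 94 = 3960 \cdot 94 = 372240$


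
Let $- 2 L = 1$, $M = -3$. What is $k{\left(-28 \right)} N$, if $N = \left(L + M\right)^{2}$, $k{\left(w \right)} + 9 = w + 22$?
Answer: $- \frac{735}{4} \approx -183.75$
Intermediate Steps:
$L = - \frac{1}{2}$ ($L = \left(- \frac{1}{2}\right) 1 = - \frac{1}{2} \approx -0.5$)
$k{\left(w \right)} = 13 + w$ ($k{\left(w \right)} = -9 + \left(w + 22\right) = -9 + \left(22 + w\right) = 13 + w$)
$N = \frac{49}{4}$ ($N = \left(- \frac{1}{2} - 3\right)^{2} = \left(- \frac{7}{2}\right)^{2} = \frac{49}{4} \approx 12.25$)
$k{\left(-28 \right)} N = \left(13 - 28\right) \frac{49}{4} = \left(-15\right) \frac{49}{4} = - \frac{735}{4}$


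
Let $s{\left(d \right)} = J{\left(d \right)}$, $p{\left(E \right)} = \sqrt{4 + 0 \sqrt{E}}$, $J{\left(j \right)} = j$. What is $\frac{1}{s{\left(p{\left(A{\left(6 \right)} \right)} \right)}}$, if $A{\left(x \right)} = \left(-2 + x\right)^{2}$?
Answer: $\frac{1}{2} \approx 0.5$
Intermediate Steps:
$p{\left(E \right)} = 2$ ($p{\left(E \right)} = \sqrt{4 + 0} = \sqrt{4} = 2$)
$s{\left(d \right)} = d$
$\frac{1}{s{\left(p{\left(A{\left(6 \right)} \right)} \right)}} = \frac{1}{2}$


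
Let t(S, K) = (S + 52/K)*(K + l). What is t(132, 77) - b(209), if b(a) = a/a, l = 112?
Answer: 275821/11 ≈ 25075.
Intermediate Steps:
b(a) = 1
t(S, K) = (112 + K)*(S + 52/K) (t(S, K) = (S + 52/K)*(K + 112) = (S + 52/K)*(112 + K) = (112 + K)*(S + 52/K))
t(132, 77) - b(209) = (52 + 112*132 + 5824/77 + 77*132) - 1*1 = (52 + 14784 + 5824*(1/77) + 10164) - 1 = (52 + 14784 + 832/11 + 10164) - 1 = 275832/11 - 1 = 275821/11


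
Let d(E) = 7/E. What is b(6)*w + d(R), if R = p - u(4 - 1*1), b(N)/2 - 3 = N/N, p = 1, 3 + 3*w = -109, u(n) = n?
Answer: -1813/6 ≈ -302.17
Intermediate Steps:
w = -112/3 (w = -1 + (⅓)*(-109) = -1 - 109/3 = -112/3 ≈ -37.333)
b(N) = 8 (b(N) = 6 + 2*(N/N) = 6 + 2*1 = 6 + 2 = 8)
R = -2 (R = 1 - (4 - 1*1) = 1 - (4 - 1) = 1 - 1*3 = 1 - 3 = -2)
b(6)*w + d(R) = 8*(-112/3) + 7/(-2) = -896/3 + 7*(-½) = -896/3 - 7/2 = -1813/6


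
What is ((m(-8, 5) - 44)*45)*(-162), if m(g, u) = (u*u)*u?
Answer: -590490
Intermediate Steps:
m(g, u) = u³ (m(g, u) = u²*u = u³)
((m(-8, 5) - 44)*45)*(-162) = ((5³ - 44)*45)*(-162) = ((125 - 44)*45)*(-162) = (81*45)*(-162) = 3645*(-162) = -590490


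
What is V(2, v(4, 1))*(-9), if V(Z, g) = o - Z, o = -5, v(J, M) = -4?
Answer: 63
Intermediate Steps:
V(Z, g) = -5 - Z
V(2, v(4, 1))*(-9) = (-5 - 1*2)*(-9) = (-5 - 2)*(-9) = -7*(-9) = 63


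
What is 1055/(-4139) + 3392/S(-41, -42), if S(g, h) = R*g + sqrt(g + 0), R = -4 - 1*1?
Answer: 34557505/2123307 - 1696*I*sqrt(41)/21033 ≈ 16.275 - 0.51632*I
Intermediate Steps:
R = -5 (R = -4 - 1 = -5)
S(g, h) = sqrt(g) - 5*g (S(g, h) = -5*g + sqrt(g + 0) = -5*g + sqrt(g) = sqrt(g) - 5*g)
1055/(-4139) + 3392/S(-41, -42) = 1055/(-4139) + 3392/(sqrt(-41) - 5*(-41)) = 1055*(-1/4139) + 3392/(I*sqrt(41) + 205) = -1055/4139 + 3392/(205 + I*sqrt(41))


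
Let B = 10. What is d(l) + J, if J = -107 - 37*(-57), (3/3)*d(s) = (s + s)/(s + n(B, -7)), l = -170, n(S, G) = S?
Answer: 16033/8 ≈ 2004.1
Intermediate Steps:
d(s) = 2*s/(10 + s) (d(s) = (s + s)/(s + 10) = (2*s)/(10 + s) = 2*s/(10 + s))
J = 2002 (J = -107 + 2109 = 2002)
d(l) + J = 2*(-170)/(10 - 170) + 2002 = 2*(-170)/(-160) + 2002 = 2*(-170)*(-1/160) + 2002 = 17/8 + 2002 = 16033/8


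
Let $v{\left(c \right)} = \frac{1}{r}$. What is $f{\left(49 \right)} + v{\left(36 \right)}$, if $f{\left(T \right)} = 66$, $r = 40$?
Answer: $\frac{2641}{40} \approx 66.025$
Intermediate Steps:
$v{\left(c \right)} = \frac{1}{40}$
$f{\left(49 \right)} + v{\left(36 \right)} = 66 + \frac{1}{40} = \frac{2641}{40}$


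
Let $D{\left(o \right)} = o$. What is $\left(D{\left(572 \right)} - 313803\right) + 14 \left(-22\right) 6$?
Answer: $-315079$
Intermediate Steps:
$\left(D{\left(572 \right)} - 313803\right) + 14 \left(-22\right) 6 = \left(572 - 313803\right) + 14 \left(-22\right) 6 = -313231 - 1848 = -315079$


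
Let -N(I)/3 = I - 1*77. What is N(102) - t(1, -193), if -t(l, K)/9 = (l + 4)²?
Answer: 150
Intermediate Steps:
t(l, K) = -9*(4 + l)² (t(l, K) = -9*(l + 4)² = -9*(4 + l)²)
N(I) = 231 - 3*I (N(I) = -3*(I - 1*77) = -3*(I - 77) = -3*(-77 + I) = 231 - 3*I)
N(102) - t(1, -193) = (231 - 3*102) - (-9)*(4 + 1)² = (231 - 306) - (-9)*5² = -75 - (-9)*25 = -75 - 1*(-225) = -75 + 225 = 150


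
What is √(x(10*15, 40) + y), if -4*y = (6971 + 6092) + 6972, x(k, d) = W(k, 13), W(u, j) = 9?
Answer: I*√19999/2 ≈ 70.709*I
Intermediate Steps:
x(k, d) = 9
y = -20035/4 (y = -((6971 + 6092) + 6972)/4 = -(13063 + 6972)/4 = -¼*20035 = -20035/4 ≈ -5008.8)
√(x(10*15, 40) + y) = √(9 - 20035/4) = √(-19999/4) = I*√19999/2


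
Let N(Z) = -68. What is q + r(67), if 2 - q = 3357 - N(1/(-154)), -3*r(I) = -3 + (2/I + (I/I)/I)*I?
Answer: -3423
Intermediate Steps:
r(I) = 0 (r(I) = -(-3 + (2/I + (I/I)/I)*I)/3 = -(-3 + (2/I + 1/I)*I)/3 = -(-3 + (3/I)*I)/3 = -(-3 + 3)/3 = -⅓*0 = 0)
q = -3423 (q = 2 - (3357 - 1*(-68)) = 2 - (3357 + 68) = 2 - 1*3425 = 2 - 3425 = -3423)
q + r(67) = -3423 + 0 = -3423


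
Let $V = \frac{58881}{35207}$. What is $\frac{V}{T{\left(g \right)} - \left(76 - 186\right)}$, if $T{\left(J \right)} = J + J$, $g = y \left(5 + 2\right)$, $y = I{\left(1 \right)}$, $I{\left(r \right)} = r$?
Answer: $\frac{3099}{229772} \approx 0.013487$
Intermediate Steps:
$y = 1$
$g = 7$ ($g = 1 \left(5 + 2\right) = 1 \cdot 7 = 7$)
$T{\left(J \right)} = 2 J$
$V = \frac{3099}{1853}$ ($V = 58881 \cdot \frac{1}{35207} = \frac{3099}{1853} \approx 1.6724$)
$\frac{V}{T{\left(g \right)} - \left(76 - 186\right)} = \frac{3099}{1853 \left(2 \cdot 7 - \left(76 - 186\right)\right)} = \frac{3099}{1853 \left(14 - \left(76 - 186\right)\right)} = \frac{3099}{1853 \left(14 - -110\right)} = \frac{3099}{1853 \left(14 + 110\right)} = \frac{3099}{1853 \cdot 124} = \frac{3099}{1853} \cdot \frac{1}{124} = \frac{3099}{229772}$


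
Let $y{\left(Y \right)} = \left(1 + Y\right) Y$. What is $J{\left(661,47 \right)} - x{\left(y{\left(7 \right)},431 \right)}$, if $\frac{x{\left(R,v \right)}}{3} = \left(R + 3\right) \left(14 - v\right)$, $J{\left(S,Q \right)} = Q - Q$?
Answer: $73809$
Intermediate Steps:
$y{\left(Y \right)} = Y \left(1 + Y\right)$
$J{\left(S,Q \right)} = 0$
$x{\left(R,v \right)} = 3 \left(3 + R\right) \left(14 - v\right)$ ($x{\left(R,v \right)} = 3 \left(R + 3\right) \left(14 - v\right) = 3 \left(3 + R\right) \left(14 - v\right)$)
$J{\left(661,47 \right)} - x{\left(y{\left(7 \right)},431 \right)} = 0 - \left(126 - 3879 + 42 \cdot 7 \left(1 + 7\right) - 3 \cdot 7 \left(1 + 7\right) 431\right) = 0 - \left(126 - 3879 + 42 \cdot 7 \cdot 8 - 3 \cdot 7 \cdot 8 \cdot 431\right) = 0 - \left(126 - 3879 + 42 \cdot 56 - 168 \cdot 431\right) = 0 - \left(126 - 3879 + 2352 - 72408\right) = 0 - -73809 = 0 + 73809 = 73809$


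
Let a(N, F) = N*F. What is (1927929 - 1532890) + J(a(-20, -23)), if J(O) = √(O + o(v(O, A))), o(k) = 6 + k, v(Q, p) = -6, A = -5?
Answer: 395039 + 2*√115 ≈ 3.9506e+5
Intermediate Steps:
a(N, F) = F*N
J(O) = √O (J(O) = √(O + (6 - 6)) = √(O + 0) = √O)
(1927929 - 1532890) + J(a(-20, -23)) = (1927929 - 1532890) + √(-23*(-20)) = 395039 + √460 = 395039 + 2*√115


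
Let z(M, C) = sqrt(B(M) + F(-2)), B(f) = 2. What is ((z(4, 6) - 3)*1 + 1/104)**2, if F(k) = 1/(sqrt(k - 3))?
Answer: (1555 - 104*sqrt(5)*sqrt(10 - I*sqrt(5)))**2/270400 ≈ 2.4323 + 0.49264*I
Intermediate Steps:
F(k) = 1/sqrt(-3 + k) (F(k) = 1/(sqrt(-3 + k)) = 1/sqrt(-3 + k))
z(M, C) = sqrt(2 - I*sqrt(5)/5) (z(M, C) = sqrt(2 + 1/sqrt(-3 - 2)) = sqrt(2 + 1/sqrt(-5)) = sqrt(2 - I*sqrt(5)/5))
((z(4, 6) - 3)*1 + 1/104)**2 = ((sqrt(50 - 5*I*sqrt(5))/5 - 3)*1 + 1/104)**2 = ((-3 + sqrt(50 - 5*I*sqrt(5))/5)*1 + 1/104)**2 = ((-3 + sqrt(50 - 5*I*sqrt(5))/5) + 1/104)**2 = (-311/104 + sqrt(50 - 5*I*sqrt(5))/5)**2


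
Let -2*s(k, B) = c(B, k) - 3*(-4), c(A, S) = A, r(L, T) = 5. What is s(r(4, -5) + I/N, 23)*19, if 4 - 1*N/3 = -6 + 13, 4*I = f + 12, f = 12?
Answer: -665/2 ≈ -332.50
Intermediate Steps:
I = 6 (I = (12 + 12)/4 = (1/4)*24 = 6)
N = -9 (N = 12 - 3*(-6 + 13) = 12 - 3*7 = 12 - 21 = -9)
s(k, B) = -6 - B/2 (s(k, B) = -(B - 3*(-4))/2 = -(B + 12)/2 = -(12 + B)/2 = -6 - B/2)
s(r(4, -5) + I/N, 23)*19 = (-6 - 1/2*23)*19 = (-6 - 23/2)*19 = -35/2*19 = -665/2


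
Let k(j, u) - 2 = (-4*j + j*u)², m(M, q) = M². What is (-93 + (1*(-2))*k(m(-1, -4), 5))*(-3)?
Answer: 297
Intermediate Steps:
k(j, u) = 2 + (-4*j + j*u)²
(-93 + (1*(-2))*k(m(-1, -4), 5))*(-3) = (-93 + (1*(-2))*(2 + ((-1)²)²*(-4 + 5)²))*(-3) = (-93 - 2*(2 + 1²*1²))*(-3) = (-93 - 2*(2 + 1*1))*(-3) = (-93 - 2*(2 + 1))*(-3) = (-93 - 2*3)*(-3) = (-93 - 6)*(-3) = -99*(-3) = 297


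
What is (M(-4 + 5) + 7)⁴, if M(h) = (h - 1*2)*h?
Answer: 1296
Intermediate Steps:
M(h) = h*(-2 + h) (M(h) = (h - 2)*h = (-2 + h)*h = h*(-2 + h))
(M(-4 + 5) + 7)⁴ = ((-4 + 5)*(-2 + (-4 + 5)) + 7)⁴ = (1*(-2 + 1) + 7)⁴ = (1*(-1) + 7)⁴ = (-1 + 7)⁴ = 6⁴ = 1296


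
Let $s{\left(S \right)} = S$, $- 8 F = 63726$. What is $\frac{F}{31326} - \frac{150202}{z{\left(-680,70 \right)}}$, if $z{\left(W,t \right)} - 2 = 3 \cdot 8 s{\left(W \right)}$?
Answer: $\frac{3050161829}{340785112} \approx 8.9504$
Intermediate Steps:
$F = - \frac{31863}{4}$ ($F = \left(- \frac{1}{8}\right) 63726 = - \frac{31863}{4} \approx -7965.8$)
$z{\left(W,t \right)} = 2 + 24 W$ ($z{\left(W,t \right)} = 2 + 3 \cdot 8 W = 2 + 24 W$)
$\frac{F}{31326} - \frac{150202}{z{\left(-680,70 \right)}} = - \frac{31863}{4 \cdot 31326} - \frac{150202}{2 + 24 \left(-680\right)} = \left(- \frac{31863}{4}\right) \frac{1}{31326} - \frac{150202}{2 - 16320} = - \frac{10621}{41768} - \frac{150202}{-16318} = - \frac{10621}{41768} - - \frac{75101}{8159} = - \frac{10621}{41768} + \frac{75101}{8159} = \frac{3050161829}{340785112}$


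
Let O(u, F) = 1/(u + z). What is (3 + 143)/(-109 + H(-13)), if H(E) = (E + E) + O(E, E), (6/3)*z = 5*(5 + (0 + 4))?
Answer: -2774/2563 ≈ -1.0823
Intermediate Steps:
z = 45/2 (z = (5*(5 + (0 + 4)))/2 = (5*(5 + 4))/2 = (5*9)/2 = (½)*45 = 45/2 ≈ 22.500)
O(u, F) = 1/(45/2 + u) (O(u, F) = 1/(u + 45/2) = 1/(45/2 + u))
H(E) = 2*E + 2/(45 + 2*E) (H(E) = (E + E) + 2/(45 + 2*E) = 2*E + 2/(45 + 2*E))
(3 + 143)/(-109 + H(-13)) = (3 + 143)/(-109 + 2*(1 - 13*(45 + 2*(-13)))/(45 + 2*(-13))) = 146/(-109 + 2*(1 - 13*(45 - 26))/(45 - 26)) = 146/(-109 + 2*(1 - 13*19)/19) = 146/(-109 + 2*(1/19)*(1 - 247)) = 146/(-109 + 2*(1/19)*(-246)) = 146/(-109 - 492/19) = 146/(-2563/19) = 146*(-19/2563) = -2774/2563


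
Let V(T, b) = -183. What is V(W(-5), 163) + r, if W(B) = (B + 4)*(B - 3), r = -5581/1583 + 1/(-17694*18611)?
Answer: -97233306850763/521286702822 ≈ -186.53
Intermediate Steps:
r = -1837840234337/521286702822 (r = -5581*1/1583 - 1/17694*1/18611 = -5581/1583 - 1/329303034 = -1837840234337/521286702822 ≈ -3.5256)
W(B) = (-3 + B)*(4 + B) (W(B) = (4 + B)*(-3 + B) = (-3 + B)*(4 + B))
V(W(-5), 163) + r = -183 - 1837840234337/521286702822 = -97233306850763/521286702822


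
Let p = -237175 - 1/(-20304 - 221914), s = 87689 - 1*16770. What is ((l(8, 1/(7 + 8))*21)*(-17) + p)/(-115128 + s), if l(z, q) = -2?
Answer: 5206828227/973474142 ≈ 5.3487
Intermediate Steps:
s = 70919 (s = 87689 - 16770 = 70919)
p = -57448054149/242218 (p = -237175 - 1/(-242218) = -237175 - 1*(-1/242218) = -237175 + 1/242218 = -57448054149/242218 ≈ -2.3718e+5)
((l(8, 1/(7 + 8))*21)*(-17) + p)/(-115128 + s) = (-2*21*(-17) - 57448054149/242218)/(-115128 + 70919) = (-42*(-17) - 57448054149/242218)/(-44209) = (714 - 57448054149/242218)*(-1/44209) = -57275110497/242218*(-1/44209) = 5206828227/973474142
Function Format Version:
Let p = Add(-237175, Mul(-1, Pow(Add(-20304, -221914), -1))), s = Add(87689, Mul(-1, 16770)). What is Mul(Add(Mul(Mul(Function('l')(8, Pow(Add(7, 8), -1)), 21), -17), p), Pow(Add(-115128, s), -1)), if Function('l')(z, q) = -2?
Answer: Rational(5206828227, 973474142) ≈ 5.3487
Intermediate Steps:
s = 70919 (s = Add(87689, -16770) = 70919)
p = Rational(-57448054149, 242218) (p = Add(-237175, Mul(-1, Pow(-242218, -1))) = Add(-237175, Mul(-1, Rational(-1, 242218))) = Add(-237175, Rational(1, 242218)) = Rational(-57448054149, 242218) ≈ -2.3718e+5)
Mul(Add(Mul(Mul(Function('l')(8, Pow(Add(7, 8), -1)), 21), -17), p), Pow(Add(-115128, s), -1)) = Mul(Add(Mul(Mul(-2, 21), -17), Rational(-57448054149, 242218)), Pow(Add(-115128, 70919), -1)) = Mul(Add(Mul(-42, -17), Rational(-57448054149, 242218)), Pow(-44209, -1)) = Mul(Add(714, Rational(-57448054149, 242218)), Rational(-1, 44209)) = Mul(Rational(-57275110497, 242218), Rational(-1, 44209)) = Rational(5206828227, 973474142)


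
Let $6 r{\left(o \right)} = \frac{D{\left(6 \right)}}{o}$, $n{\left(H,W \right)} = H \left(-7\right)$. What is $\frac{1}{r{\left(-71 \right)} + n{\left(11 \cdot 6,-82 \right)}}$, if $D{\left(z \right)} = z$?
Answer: $- \frac{71}{32803} \approx -0.0021644$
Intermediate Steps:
$n{\left(H,W \right)} = - 7 H$
$r{\left(o \right)} = \frac{1}{o}$ ($r{\left(o \right)} = \frac{6 \frac{1}{o}}{6} = \frac{1}{o}$)
$\frac{1}{r{\left(-71 \right)} + n{\left(11 \cdot 6,-82 \right)}} = \frac{1}{\frac{1}{-71} - 7 \cdot 11 \cdot 6} = \frac{1}{- \frac{1}{71} - 462} = \frac{1}{- \frac{32803}{71}} = - \frac{71}{32803}$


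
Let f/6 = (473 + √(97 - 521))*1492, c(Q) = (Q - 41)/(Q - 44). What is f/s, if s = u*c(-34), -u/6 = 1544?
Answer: -2293577/4825 - 9698*I*√106/4825 ≈ -475.35 - 20.694*I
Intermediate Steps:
u = -9264 (u = -6*1544 = -9264)
c(Q) = (-41 + Q)/(-44 + Q)
s = -115800/13 (s = -9264*(-41 - 34)/(-44 - 34) = -9264*(-75)/(-78) = -(-1544)*(-75)/13 = -9264*25/26 = -115800/13 ≈ -8907.7)
f = 4234296 + 17904*I*√106 (f = 6*((473 + √(97 - 521))*1492) = 6*((473 + √(-424))*1492) = 6*((473 + 2*I*√106)*1492) = 6*(705716 + 2984*I*√106) = 4234296 + 17904*I*√106 ≈ 4.2343e+6 + 1.8433e+5*I)
f/s = (4234296 + 17904*I*√106)/(-115800/13) = (4234296 + 17904*I*√106)*(-13/115800) = -2293577/4825 - 9698*I*√106/4825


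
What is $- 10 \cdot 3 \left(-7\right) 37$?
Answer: $7770$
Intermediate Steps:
$- 10 \cdot 3 \left(-7\right) 37 = \left(-10\right) \left(-21\right) 37 = 210 \cdot 37 = 7770$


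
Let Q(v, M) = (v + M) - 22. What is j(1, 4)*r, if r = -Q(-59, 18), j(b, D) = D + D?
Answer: 504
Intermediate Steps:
Q(v, M) = -22 + M + v (Q(v, M) = (M + v) - 22 = -22 + M + v)
j(b, D) = 2*D
r = 63 (r = -(-22 + 18 - 59) = -1*(-63) = 63)
j(1, 4)*r = (2*4)*63 = 8*63 = 504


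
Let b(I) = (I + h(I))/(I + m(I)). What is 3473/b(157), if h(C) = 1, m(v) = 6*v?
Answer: 3816827/158 ≈ 24157.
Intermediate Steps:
b(I) = (1 + I)/(7*I) (b(I) = (I + 1)/(I + 6*I) = (1 + I)/((7*I)) = (1 + I)*(1/(7*I)) = (1 + I)/(7*I))
3473/b(157) = 3473/(((1/7)*(1 + 157)/157)) = 3473/(((1/7)*(1/157)*158)) = 3473/(158/1099) = 3473*(1099/158) = 3816827/158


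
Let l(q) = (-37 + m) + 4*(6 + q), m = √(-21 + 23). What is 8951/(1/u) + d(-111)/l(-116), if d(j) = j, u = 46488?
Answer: 94677190153323/227527 + 111*√2/227527 ≈ 4.1611e+8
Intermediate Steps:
m = √2 ≈ 1.4142
l(q) = -13 + √2 + 4*q (l(q) = (-37 + √2) + 4*(6 + q) = (-37 + √2) + (24 + 4*q) = -13 + √2 + 4*q)
8951/(1/u) + d(-111)/l(-116) = 8951/(1/46488) - 111/(-13 + √2 + 4*(-116)) = 8951/(1/46488) - 111/(-13 + √2 - 464) = 8951*46488 - 111/(-477 + √2) = 416114088 - 111/(-477 + √2)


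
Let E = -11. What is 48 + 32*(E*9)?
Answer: -3120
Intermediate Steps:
48 + 32*(E*9) = 48 + 32*(-11*9) = 48 + 32*(-99) = 48 - 3168 = -3120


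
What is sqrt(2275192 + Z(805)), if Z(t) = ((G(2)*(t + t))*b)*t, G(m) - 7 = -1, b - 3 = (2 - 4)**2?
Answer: 2*sqrt(14177323) ≈ 7530.6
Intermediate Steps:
b = 7 (b = 3 + (2 - 4)**2 = 3 + (-2)**2 = 3 + 4 = 7)
G(m) = 6 (G(m) = 7 - 1 = 6)
Z(t) = 84*t**2 (Z(t) = ((6*(t + t))*7)*t = ((6*(2*t))*7)*t = ((12*t)*7)*t = (84*t)*t = 84*t**2)
sqrt(2275192 + Z(805)) = sqrt(2275192 + 84*805**2) = sqrt(2275192 + 84*648025) = sqrt(2275192 + 54434100) = sqrt(56709292) = 2*sqrt(14177323)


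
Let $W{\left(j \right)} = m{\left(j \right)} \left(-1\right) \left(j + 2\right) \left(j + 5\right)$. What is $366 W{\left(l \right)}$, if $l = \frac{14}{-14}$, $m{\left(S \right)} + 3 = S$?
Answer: $5856$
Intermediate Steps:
$m{\left(S \right)} = -3 + S$
$l = -1$ ($l = 14 \left(- \frac{1}{14}\right) = -1$)
$W{\left(j \right)} = \left(2 + j\right) \left(3 - j\right) \left(5 + j\right)$ ($W{\left(j \right)} = \left(-3 + j\right) \left(-1\right) \left(j + 2\right) \left(j + 5\right) = \left(3 - j\right) \left(2 + j\right) \left(5 + j\right) = \left(2 + j\right) \left(3 - j\right) \left(5 + j\right)$)
$366 W{\left(l \right)} = 366 \left(- \left(-3 - 1\right) \left(10 + \left(-1\right)^{2} + 7 \left(-1\right)\right)\right) = 366 \left(\left(-1\right) \left(-4\right) \left(10 + 1 - 7\right)\right) = 366 \left(\left(-1\right) \left(-4\right) 4\right) = 366 \cdot 16 = 5856$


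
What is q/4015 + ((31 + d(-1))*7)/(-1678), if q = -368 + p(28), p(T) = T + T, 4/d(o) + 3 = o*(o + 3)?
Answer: -1372307/6737170 ≈ -0.20369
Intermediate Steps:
d(o) = 4/(-3 + o*(3 + o)) (d(o) = 4/(-3 + o*(o + 3)) = 4/(-3 + o*(3 + o)))
p(T) = 2*T
q = -312 (q = -368 + 2*28 = -368 + 56 = -312)
q/4015 + ((31 + d(-1))*7)/(-1678) = -312/4015 + ((31 + 4/(-3 + (-1)**2 + 3*(-1)))*7)/(-1678) = -312*1/4015 + ((31 + 4/(-3 + 1 - 3))*7)*(-1/1678) = -312/4015 + ((31 + 4/(-5))*7)*(-1/1678) = -312/4015 + ((31 + 4*(-1/5))*7)*(-1/1678) = -312/4015 + ((31 - 4/5)*7)*(-1/1678) = -312/4015 + ((151/5)*7)*(-1/1678) = -312/4015 + (1057/5)*(-1/1678) = -312/4015 - 1057/8390 = -1372307/6737170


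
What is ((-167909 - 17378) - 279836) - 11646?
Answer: -476769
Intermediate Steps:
((-167909 - 17378) - 279836) - 11646 = (-185287 - 279836) - 11646 = -465123 - 11646 = -476769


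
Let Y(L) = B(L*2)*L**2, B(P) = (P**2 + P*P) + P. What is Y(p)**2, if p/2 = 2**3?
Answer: 283534950400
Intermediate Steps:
p = 16 (p = 2*2**3 = 2*8 = 16)
B(P) = P + 2*P**2 (B(P) = (P**2 + P**2) + P = 2*P**2 + P = P + 2*P**2)
Y(L) = 2*L**3*(1 + 4*L) (Y(L) = ((L*2)*(1 + 2*(L*2)))*L**2 = ((2*L)*(1 + 2*(2*L)))*L**2 = ((2*L)*(1 + 4*L))*L**2 = (2*L*(1 + 4*L))*L**2 = 2*L**3*(1 + 4*L))
Y(p)**2 = (16**3*(2 + 8*16))**2 = (4096*(2 + 128))**2 = (4096*130)**2 = 532480**2 = 283534950400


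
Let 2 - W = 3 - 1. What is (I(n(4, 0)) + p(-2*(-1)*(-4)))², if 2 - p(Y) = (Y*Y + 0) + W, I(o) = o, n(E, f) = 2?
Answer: 3600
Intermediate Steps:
W = 0 (W = 2 - (3 - 1) = 2 - 1*2 = 2 - 2 = 0)
p(Y) = 2 - Y² (p(Y) = 2 - ((Y*Y + 0) + 0) = 2 - ((Y² + 0) + 0) = 2 - (Y² + 0) = 2 - Y²)
(I(n(4, 0)) + p(-2*(-1)*(-4)))² = (2 + (2 - (-2*(-1)*(-4))²))² = (2 + (2 - (2*(-4))²))² = (2 + (2 - 1*(-8)²))² = (2 + (2 - 1*64))² = (2 + (2 - 64))² = (2 - 62)² = (-60)² = 3600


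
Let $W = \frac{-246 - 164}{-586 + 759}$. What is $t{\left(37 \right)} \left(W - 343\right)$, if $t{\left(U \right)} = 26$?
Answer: $- \frac{1553474}{173} \approx -8979.6$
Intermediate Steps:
$W = - \frac{410}{173} \approx -2.3699$
$t{\left(37 \right)} \left(W - 343\right) = 26 \left(- \frac{410}{173} - 343\right) = 26 \left(- \frac{59749}{173}\right) = - \frac{1553474}{173}$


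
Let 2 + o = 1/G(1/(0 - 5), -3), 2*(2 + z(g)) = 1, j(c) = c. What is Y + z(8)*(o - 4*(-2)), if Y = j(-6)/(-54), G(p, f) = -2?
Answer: -293/36 ≈ -8.1389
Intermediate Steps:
z(g) = -3/2 (z(g) = -2 + (½)*1 = -2 + ½ = -3/2)
Y = ⅑ (Y = -6/(-54) = -6*(-1/54) = ⅑ ≈ 0.11111)
o = -5/2 (o = -2 + 1/(-2) = -2 - ½ = -5/2 ≈ -2.5000)
Y + z(8)*(o - 4*(-2)) = ⅑ - 3*(-5/2 - 4*(-2))/2 = ⅑ - 3*(-5/2 + 8)/2 = ⅑ - 3/2*11/2 = ⅑ - 33/4 = -293/36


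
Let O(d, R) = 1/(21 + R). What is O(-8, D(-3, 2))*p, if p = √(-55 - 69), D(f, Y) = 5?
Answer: I*√31/13 ≈ 0.42829*I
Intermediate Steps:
p = 2*I*√31 (p = √(-124) = 2*I*√31 ≈ 11.136*I)
O(-8, D(-3, 2))*p = (2*I*√31)/(21 + 5) = (2*I*√31)/26 = I*√31/13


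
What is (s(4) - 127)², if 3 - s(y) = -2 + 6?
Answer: 16384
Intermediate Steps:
s(y) = -1 (s(y) = 3 - (-2 + 6) = 3 - 1*4 = 3 - 4 = -1)
(s(4) - 127)² = (-1 - 127)² = (-128)² = 16384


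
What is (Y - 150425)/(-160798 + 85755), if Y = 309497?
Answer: -159072/75043 ≈ -2.1197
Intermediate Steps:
(Y - 150425)/(-160798 + 85755) = (309497 - 150425)/(-160798 + 85755) = 159072/(-75043) = 159072*(-1/75043) = -159072/75043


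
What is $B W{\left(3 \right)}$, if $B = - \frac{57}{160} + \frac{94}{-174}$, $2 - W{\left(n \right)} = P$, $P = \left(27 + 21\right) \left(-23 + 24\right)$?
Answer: $\frac{287017}{6960} \approx 41.238$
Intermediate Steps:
$P = 48$ ($P = 48 \cdot 1 = 48$)
$W{\left(n \right)} = -46$ ($W{\left(n \right)} = 2 - 48 = -46$)
$B = - \frac{12479}{13920}$ ($B = \left(-57\right) \frac{1}{160} + 94 \left(- \frac{1}{174}\right) = - \frac{57}{160} - \frac{47}{87} = - \frac{12479}{13920} \approx -0.89648$)
$B W{\left(3 \right)} = \left(- \frac{12479}{13920}\right) \left(-46\right) = \frac{287017}{6960}$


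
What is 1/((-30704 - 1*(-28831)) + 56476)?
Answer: 1/54603 ≈ 1.8314e-5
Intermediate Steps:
1/((-30704 - 1*(-28831)) + 56476) = 1/((-30704 + 28831) + 56476) = 1/(-1873 + 56476) = 1/54603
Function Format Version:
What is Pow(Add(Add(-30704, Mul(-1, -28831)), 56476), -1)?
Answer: Rational(1, 54603) ≈ 1.8314e-5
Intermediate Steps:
Pow(Add(Add(-30704, Mul(-1, -28831)), 56476), -1) = Pow(Add(Add(-30704, 28831), 56476), -1) = Pow(Add(-1873, 56476), -1) = Pow(54603, -1) = Rational(1, 54603)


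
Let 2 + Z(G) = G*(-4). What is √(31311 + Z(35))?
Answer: √31169 ≈ 176.55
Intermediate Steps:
Z(G) = -2 - 4*G (Z(G) = -2 + G*(-4) = -2 - 4*G)
√(31311 + Z(35)) = √(31311 + (-2 - 4*35)) = √(31311 + (-2 - 140)) = √(31311 - 142) = √31169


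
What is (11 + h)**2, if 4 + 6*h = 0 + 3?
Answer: 4225/36 ≈ 117.36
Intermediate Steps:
h = -1/6 (h = -2/3 + (0 + 3)/6 = -2/3 + (1/6)*3 = -2/3 + 1/2 = -1/6 ≈ -0.16667)
(11 + h)**2 = (11 - 1/6)**2 = (65/6)**2 = 4225/36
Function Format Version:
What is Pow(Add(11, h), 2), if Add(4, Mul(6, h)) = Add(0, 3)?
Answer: Rational(4225, 36) ≈ 117.36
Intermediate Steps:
h = Rational(-1, 6) (h = Add(Rational(-2, 3), Mul(Rational(1, 6), Add(0, 3))) = Add(Rational(-2, 3), Mul(Rational(1, 6), 3)) = Add(Rational(-2, 3), Rational(1, 2)) = Rational(-1, 6) ≈ -0.16667)
Pow(Add(11, h), 2) = Pow(Add(11, Rational(-1, 6)), 2) = Pow(Rational(65, 6), 2) = Rational(4225, 36)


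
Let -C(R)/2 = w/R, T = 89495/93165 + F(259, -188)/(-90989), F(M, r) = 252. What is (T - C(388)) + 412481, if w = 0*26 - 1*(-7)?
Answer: 135668305581366307/328907219178 ≈ 4.1248e+5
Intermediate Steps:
T = 1623916595/1695398037 (T = 89495/93165 + 252/(-90989) = 89495*(1/93165) + 252*(-1/90989) = 17899/18633 - 252/90989 = 1623916595/1695398037 ≈ 0.95784)
w = 7 (w = 0 + 7 = 7)
C(R) = -14/R
(T - C(388)) + 412481 = (1623916595/1695398037 - (-14)/388) + 412481 = (1623916595/1695398037 - 1*(-7/194)) + 412481 = (1623916595/1695398037 + 7/194) + 412481 = 326907605689/328907219178 + 412481 = 135668305581366307/328907219178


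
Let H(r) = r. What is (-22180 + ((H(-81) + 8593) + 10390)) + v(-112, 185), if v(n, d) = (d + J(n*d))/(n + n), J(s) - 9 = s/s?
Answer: -734467/224 ≈ -3278.9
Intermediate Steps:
J(s) = 10 (J(s) = 9 + s/s = 9 + 1 = 10)
v(n, d) = (10 + d)/(2*n) (v(n, d) = (d + 10)/(n + n) = (10 + d)/((2*n)) = (10 + d)*(1/(2*n)) = (10 + d)/(2*n))
(-22180 + ((H(-81) + 8593) + 10390)) + v(-112, 185) = (-22180 + ((-81 + 8593) + 10390)) + (1/2)*(10 + 185)/(-112) = (-22180 + (8512 + 10390)) + (1/2)*(-1/112)*195 = (-22180 + 18902) - 195/224 = -3278 - 195/224 = -734467/224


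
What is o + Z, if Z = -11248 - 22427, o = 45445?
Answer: 11770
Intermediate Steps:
Z = -33675
o + Z = 45445 - 33675 = 11770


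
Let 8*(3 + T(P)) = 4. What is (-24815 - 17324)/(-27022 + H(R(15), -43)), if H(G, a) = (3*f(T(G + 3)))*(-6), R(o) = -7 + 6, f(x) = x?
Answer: 42139/26977 ≈ 1.5620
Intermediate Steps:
T(P) = -5/2 (T(P) = -3 + (⅛)*4 = -3 + ½ = -5/2)
R(o) = -1
H(G, a) = 45 (H(G, a) = (3*(-5/2))*(-6) = -15/2*(-6) = 45)
(-24815 - 17324)/(-27022 + H(R(15), -43)) = (-24815 - 17324)/(-27022 + 45) = -42139/(-26977) = -42139*(-1/26977) = 42139/26977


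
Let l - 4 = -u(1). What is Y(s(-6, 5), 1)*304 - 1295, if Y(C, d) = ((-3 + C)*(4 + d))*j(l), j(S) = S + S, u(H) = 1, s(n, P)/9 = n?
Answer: -521135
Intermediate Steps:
s(n, P) = 9*n
l = 3 (l = 4 - 1*1 = 4 - 1 = 3)
j(S) = 2*S
Y(C, d) = 6*(-3 + C)*(4 + d) (Y(C, d) = ((-3 + C)*(4 + d))*(2*3) = ((-3 + C)*(4 + d))*6 = 6*(-3 + C)*(4 + d))
Y(s(-6, 5), 1)*304 - 1295 = (-72 - 18*1 + 24*(9*(-6)) + 6*(9*(-6))*1)*304 - 1295 = (-72 - 18 + 24*(-54) + 6*(-54)*1)*304 - 1295 = (-72 - 18 - 1296 - 324)*304 - 1295 = -1710*304 - 1295 = -519840 - 1295 = -521135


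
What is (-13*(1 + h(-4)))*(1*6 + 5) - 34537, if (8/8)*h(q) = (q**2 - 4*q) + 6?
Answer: -40114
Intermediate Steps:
h(q) = 6 + q**2 - 4*q (h(q) = (q**2 - 4*q) + 6 = 6 + q**2 - 4*q)
(-13*(1 + h(-4)))*(1*6 + 5) - 34537 = (-13*(1 + (6 + (-4)**2 - 4*(-4))))*(1*6 + 5) - 34537 = (-13*(1 + (6 + 16 + 16)))*(6 + 5) - 34537 = -13*(1 + 38)*11 - 34537 = -13*39*11 - 34537 = -507*11 - 34537 = -5577 - 34537 = -40114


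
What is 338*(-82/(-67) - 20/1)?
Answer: -425204/67 ≈ -6346.3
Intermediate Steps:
338*(-82/(-67) - 20/1) = 338*(-82*(-1/67) - 20*1) = 338*(82/67 - 20) = 338*(-1258/67) = -425204/67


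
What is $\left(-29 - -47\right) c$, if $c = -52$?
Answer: $-936$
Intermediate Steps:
$\left(-29 - -47\right) c = \left(-29 - -47\right) \left(-52\right) = \left(-29 + 47\right) \left(-52\right) = 18 \left(-52\right) = -936$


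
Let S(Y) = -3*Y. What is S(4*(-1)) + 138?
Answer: 150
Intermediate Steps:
S(4*(-1)) + 138 = -12*(-1) + 138 = -3*(-4) + 138 = 12 + 138 = 150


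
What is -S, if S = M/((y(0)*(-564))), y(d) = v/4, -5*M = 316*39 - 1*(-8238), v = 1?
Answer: -6854/235 ≈ -29.166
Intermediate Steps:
M = -20562/5 (M = -(316*39 - 1*(-8238))/5 = -(12324 + 8238)/5 = -⅕*20562 = -20562/5 ≈ -4112.4)
y(d) = ¼ (y(d) = 1/4 = 1*(¼) = ¼)
S = 6854/235 (S = -20562/(5*((¼)*(-564))) = -20562/5/(-141) = -20562/5*(-1/141) = 6854/235 ≈ 29.166)
-S = -1*6854/235 = -6854/235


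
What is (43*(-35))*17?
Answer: -25585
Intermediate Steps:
(43*(-35))*17 = -1505*17 = -25585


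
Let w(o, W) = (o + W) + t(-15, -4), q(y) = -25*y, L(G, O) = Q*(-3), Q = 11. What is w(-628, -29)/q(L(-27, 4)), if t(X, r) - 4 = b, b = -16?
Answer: -223/275 ≈ -0.81091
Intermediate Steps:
L(G, O) = -33 (L(G, O) = 11*(-3) = -33)
t(X, r) = -12 (t(X, r) = 4 - 16 = -12)
w(o, W) = -12 + W + o (w(o, W) = (o + W) - 12 = (W + o) - 12 = -12 + W + o)
w(-628, -29)/q(L(-27, 4)) = (-12 - 29 - 628)/((-25*(-33))) = -669/825 = -669*1/825 = -223/275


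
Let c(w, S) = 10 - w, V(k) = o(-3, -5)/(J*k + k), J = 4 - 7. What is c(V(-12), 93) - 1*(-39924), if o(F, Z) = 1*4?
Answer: 239603/6 ≈ 39934.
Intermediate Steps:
J = -3
o(F, Z) = 4
V(k) = -2/k (V(k) = 4/(-3*k + k) = 4/((-2*k)) = 4*(-1/(2*k)) = -2/k)
c(V(-12), 93) - 1*(-39924) = (10 - (-2)/(-12)) - 1*(-39924) = (10 - (-2)*(-1)/12) + 39924 = (10 - 1*⅙) + 39924 = (10 - ⅙) + 39924 = 59/6 + 39924 = 239603/6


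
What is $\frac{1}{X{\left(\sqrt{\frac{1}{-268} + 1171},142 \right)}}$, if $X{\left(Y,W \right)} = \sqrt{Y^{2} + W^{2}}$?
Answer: $\frac{2 \sqrt{383091193}}{5717779} \approx 0.0068463$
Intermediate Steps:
$X{\left(Y,W \right)} = \sqrt{W^{2} + Y^{2}}$
$\frac{1}{X{\left(\sqrt{\frac{1}{-268} + 1171},142 \right)}} = \frac{1}{\sqrt{142^{2} + \left(\sqrt{\frac{1}{-268} + 1171}\right)^{2}}} = \frac{1}{\sqrt{20164 + \left(\sqrt{- \frac{1}{268} + 1171}\right)^{2}}} = \frac{1}{\sqrt{20164 + \left(\sqrt{\frac{313827}{268}}\right)^{2}}} = \frac{1}{\sqrt{20164 + \left(\frac{\sqrt{21026409}}{134}\right)^{2}}} = \frac{1}{\sqrt{20164 + \frac{313827}{268}}} = \frac{1}{\sqrt{\frac{5717779}{268}}} = \frac{1}{\frac{1}{134} \sqrt{383091193}} = \frac{2 \sqrt{383091193}}{5717779}$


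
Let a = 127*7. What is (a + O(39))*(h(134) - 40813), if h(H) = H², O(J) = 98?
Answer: -22559859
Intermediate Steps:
a = 889
(a + O(39))*(h(134) - 40813) = (889 + 98)*(134² - 40813) = 987*(17956 - 40813) = 987*(-22857) = -22559859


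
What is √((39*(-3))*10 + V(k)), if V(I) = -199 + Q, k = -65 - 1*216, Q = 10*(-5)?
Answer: I*√1419 ≈ 37.67*I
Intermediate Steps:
Q = -50
k = -281 (k = -65 - 216 = -281)
V(I) = -249 (V(I) = -199 - 50 = -249)
√((39*(-3))*10 + V(k)) = √((39*(-3))*10 - 249) = √(-117*10 - 249) = √(-1170 - 249) = √(-1419) = I*√1419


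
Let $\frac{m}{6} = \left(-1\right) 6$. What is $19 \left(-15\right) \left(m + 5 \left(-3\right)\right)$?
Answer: $14535$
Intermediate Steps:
$m = -36$ ($m = 6 \left(\left(-1\right) 6\right) = 6 \left(-6\right) = -36$)
$19 \left(-15\right) \left(m + 5 \left(-3\right)\right) = 19 \left(-15\right) \left(-36 + 5 \left(-3\right)\right) = - 285 \left(-36 - 15\right) = \left(-285\right) \left(-51\right) = 14535$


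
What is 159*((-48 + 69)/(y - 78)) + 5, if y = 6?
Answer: -331/8 ≈ -41.375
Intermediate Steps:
159*((-48 + 69)/(y - 78)) + 5 = 159*((-48 + 69)/(6 - 78)) + 5 = 159*(21/(-72)) + 5 = 159*(21*(-1/72)) + 5 = 159*(-7/24) + 5 = -371/8 + 5 = -331/8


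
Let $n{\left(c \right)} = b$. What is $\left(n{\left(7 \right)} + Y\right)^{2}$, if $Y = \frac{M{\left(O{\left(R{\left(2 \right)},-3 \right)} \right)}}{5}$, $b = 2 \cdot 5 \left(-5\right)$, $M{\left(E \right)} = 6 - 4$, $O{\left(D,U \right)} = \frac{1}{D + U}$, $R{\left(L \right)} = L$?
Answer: $\frac{61504}{25} \approx 2460.2$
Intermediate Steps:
$M{\left(E \right)} = 2$ ($M{\left(E \right)} = 6 - 4 = 2$)
$b = -50$ ($b = 10 \left(-5\right) = -50$)
$n{\left(c \right)} = -50$
$Y = \frac{2}{5} \approx 0.4$
$\left(n{\left(7 \right)} + Y\right)^{2} = \left(-50 + \frac{2}{5}\right)^{2} = \left(- \frac{248}{5}\right)^{2} = \frac{61504}{25}$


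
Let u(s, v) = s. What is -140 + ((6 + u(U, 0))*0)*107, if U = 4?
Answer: -140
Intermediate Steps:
-140 + ((6 + u(U, 0))*0)*107 = -140 + ((6 + 4)*0)*107 = -140 + (10*0)*107 = -140 + 0*107 = -140 + 0 = -140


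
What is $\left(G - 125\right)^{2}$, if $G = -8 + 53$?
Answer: $6400$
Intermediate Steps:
$G = 45$
$\left(G - 125\right)^{2} = \left(45 - 125\right)^{2} = \left(-80\right)^{2} = 6400$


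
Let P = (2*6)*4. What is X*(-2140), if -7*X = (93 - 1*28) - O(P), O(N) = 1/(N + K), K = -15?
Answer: 4588160/231 ≈ 19862.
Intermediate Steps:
P = 48 (P = 12*4 = 48)
O(N) = 1/(-15 + N) (O(N) = 1/(N - 15) = 1/(-15 + N))
X = -2144/231 (X = -((93 - 1*28) - 1/(-15 + 48))/7 = -((93 - 28) - 1/33)/7 = -(65 - 1*1/33)/7 = -(65 - 1/33)/7 = -⅐*2144/33 = -2144/231 ≈ -9.2814)
X*(-2140) = -2144/231*(-2140) = 4588160/231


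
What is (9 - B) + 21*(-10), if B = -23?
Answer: -178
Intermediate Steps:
(9 - B) + 21*(-10) = (9 - 1*(-23)) + 21*(-10) = (9 + 23) - 210 = 32 - 210 = -178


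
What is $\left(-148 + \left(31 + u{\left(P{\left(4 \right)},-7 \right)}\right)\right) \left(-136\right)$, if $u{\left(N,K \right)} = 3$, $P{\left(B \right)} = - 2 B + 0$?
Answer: $15504$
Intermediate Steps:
$P{\left(B \right)} = - 2 B$
$\left(-148 + \left(31 + u{\left(P{\left(4 \right)},-7 \right)}\right)\right) \left(-136\right) = \left(-148 + \left(31 + 3\right)\right) \left(-136\right) = \left(-148 + 34\right) \left(-136\right) = \left(-114\right) \left(-136\right) = 15504$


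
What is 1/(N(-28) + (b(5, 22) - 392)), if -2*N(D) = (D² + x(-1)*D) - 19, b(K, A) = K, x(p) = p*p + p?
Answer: -2/1539 ≈ -0.0012995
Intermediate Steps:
x(p) = p + p² (x(p) = p² + p = p + p²)
N(D) = 19/2 - D²/2 (N(D) = -((D² + (-(1 - 1))*D) - 19)/2 = -((D² + (-1*0)*D) - 19)/2 = -((D² + 0*D) - 19)/2 = -((D² + 0) - 19)/2 = -(D² - 19)/2 = -(-19 + D²)/2 = 19/2 - D²/2)
1/(N(-28) + (b(5, 22) - 392)) = 1/((19/2 - ½*(-28)²) + (5 - 392)) = 1/((19/2 - ½*784) - 387) = 1/((19/2 - 392) - 387) = 1/(-765/2 - 387) = 1/(-1539/2) = -2/1539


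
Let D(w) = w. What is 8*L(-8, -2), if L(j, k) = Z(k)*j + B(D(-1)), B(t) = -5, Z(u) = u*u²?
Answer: 472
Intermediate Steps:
Z(u) = u³
L(j, k) = -5 + j*k³ (L(j, k) = k³*j - 5 = j*k³ - 5 = -5 + j*k³)
8*L(-8, -2) = 8*(-5 - 8*(-2)³) = 8*(-5 - 8*(-8)) = 8*(-5 + 64) = 8*59 = 472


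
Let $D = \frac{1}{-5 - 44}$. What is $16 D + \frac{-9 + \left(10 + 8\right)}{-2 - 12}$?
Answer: $- \frac{95}{98} \approx -0.96939$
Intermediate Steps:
$D = - \frac{1}{49}$ ($D = \frac{1}{-49} = - \frac{1}{49} \approx -0.020408$)
$16 D + \frac{-9 + \left(10 + 8\right)}{-2 - 12} = 16 \left(- \frac{1}{49}\right) + \frac{-9 + \left(10 + 8\right)}{-2 - 12} = - \frac{16}{49} + \frac{-9 + 18}{-14} = - \frac{16}{49} + 9 \left(- \frac{1}{14}\right) = - \frac{16}{49} - \frac{9}{14} = - \frac{95}{98}$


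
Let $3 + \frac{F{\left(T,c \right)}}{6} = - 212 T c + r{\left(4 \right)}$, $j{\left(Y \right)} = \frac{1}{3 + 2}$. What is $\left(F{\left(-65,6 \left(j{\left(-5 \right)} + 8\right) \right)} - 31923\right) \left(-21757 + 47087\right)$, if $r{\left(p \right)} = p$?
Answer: $102230334870$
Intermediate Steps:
$j{\left(Y \right)} = \frac{1}{5}$
$F{\left(T,c \right)} = 6 - 1272 T c$ ($F{\left(T,c \right)} = -18 + 6 \left(- 212 T c + 4\right) = -18 + 6 \left(4 - 212 T c\right) = -18 - \left(-24 + 1272 T c\right) = 6 - 1272 T c$)
$\left(F{\left(-65,6 \left(j{\left(-5 \right)} + 8\right) \right)} - 31923\right) \left(-21757 + 47087\right) = \left(\left(6 - - 82680 \cdot 6 \left(\frac{1}{5} + 8\right)\right) - 31923\right) \left(-21757 + 47087\right) = \left(\left(6 - - 82680 \cdot 6 \cdot \frac{41}{5}\right) - 31923\right) 25330 = \left(\left(6 - \left(-82680\right) \frac{246}{5}\right) - 31923\right) 25330 = \left(\left(6 + 4067856\right) - 31923\right) 25330 = \left(4067862 - 31923\right) 25330 = 4035939 \cdot 25330 = 102230334870$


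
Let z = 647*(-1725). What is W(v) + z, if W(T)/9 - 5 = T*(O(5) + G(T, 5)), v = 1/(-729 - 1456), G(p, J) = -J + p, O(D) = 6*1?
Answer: -5328178346406/4774225 ≈ -1.1160e+6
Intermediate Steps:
O(D) = 6
G(p, J) = p - J
z = -1116075
v = -1/2185 (v = 1/(-2185) = -1/2185 ≈ -0.00045767)
W(T) = 45 + 9*T*(1 + T) (W(T) = 45 + 9*(T*(6 + (T - 1*5))) = 45 + 9*(T*(6 + (T - 5))) = 45 + 9*(T*(6 + (-5 + T))) = 45 + 9*(T*(1 + T)) = 45 + 9*T*(1 + T))
W(v) + z = (45 + 9*(-1/2185) + 9*(-1/2185)²) - 1116075 = (45 - 9/2185 + 9*(1/4774225)) - 1116075 = (45 - 9/2185 + 9/4774225) - 1116075 = 214820469/4774225 - 1116075 = -5328178346406/4774225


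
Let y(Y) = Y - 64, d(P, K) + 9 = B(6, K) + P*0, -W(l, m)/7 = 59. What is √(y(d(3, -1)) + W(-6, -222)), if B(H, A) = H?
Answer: 4*I*√30 ≈ 21.909*I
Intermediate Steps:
W(l, m) = -413 (W(l, m) = -7*59 = -413)
d(P, K) = -3 (d(P, K) = -9 + (6 + P*0) = -9 + (6 + 0) = -9 + 6 = -3)
y(Y) = -64 + Y
√(y(d(3, -1)) + W(-6, -222)) = √((-64 - 3) - 413) = √(-67 - 413) = √(-480) = 4*I*√30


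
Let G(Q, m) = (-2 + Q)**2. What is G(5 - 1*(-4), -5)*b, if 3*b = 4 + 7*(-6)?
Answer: -1862/3 ≈ -620.67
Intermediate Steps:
b = -38/3 (b = (4 + 7*(-6))/3 = (4 - 42)/3 = (1/3)*(-38) = -38/3 ≈ -12.667)
G(5 - 1*(-4), -5)*b = (-2 + (5 - 1*(-4)))**2*(-38/3) = (-2 + (5 + 4))**2*(-38/3) = (-2 + 9)**2*(-38/3) = 7**2*(-38/3) = 49*(-38/3) = -1862/3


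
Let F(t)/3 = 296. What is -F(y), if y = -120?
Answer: -888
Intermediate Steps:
F(t) = 888 (F(t) = 3*296 = 888)
-F(y) = -1*888 = -888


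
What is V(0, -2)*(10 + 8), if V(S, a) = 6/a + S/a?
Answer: -54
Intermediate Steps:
V(0, -2)*(10 + 8) = ((6 + 0)/(-2))*(10 + 8) = -½*6*18 = -3*18 = -54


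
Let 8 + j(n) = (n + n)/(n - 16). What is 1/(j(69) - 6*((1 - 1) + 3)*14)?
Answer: -53/13642 ≈ -0.0038851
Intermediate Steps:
j(n) = -8 + 2*n/(-16 + n) (j(n) = -8 + (n + n)/(n - 16) = -8 + (2*n)/(-16 + n) = -8 + 2*n/(-16 + n))
1/(j(69) - 6*((1 - 1) + 3)*14) = 1/(2*(64 - 3*69)/(-16 + 69) - 6*((1 - 1) + 3)*14) = 1/(2*(64 - 207)/53 - 6*(0 + 3)*14) = 1/(2*(1/53)*(-143) - 6*3*14) = 1/(-286/53 - 18*14) = 1/(-286/53 - 252) = 1/(-13642/53) = -53/13642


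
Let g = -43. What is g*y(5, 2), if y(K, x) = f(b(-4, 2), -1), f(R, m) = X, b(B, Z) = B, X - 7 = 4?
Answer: -473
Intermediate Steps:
X = 11 (X = 7 + 4 = 11)
f(R, m) = 11
y(K, x) = 11
g*y(5, 2) = -43*11 = -473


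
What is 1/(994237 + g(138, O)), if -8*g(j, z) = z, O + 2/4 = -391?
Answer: 16/15908575 ≈ 1.0057e-6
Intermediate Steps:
O = -783/2 (O = -½ - 391 = -783/2 ≈ -391.50)
g(j, z) = -z/8
1/(994237 + g(138, O)) = 1/(994237 - ⅛*(-783/2)) = 1/(994237 + 783/16) = 1/(15908575/16) = 16/15908575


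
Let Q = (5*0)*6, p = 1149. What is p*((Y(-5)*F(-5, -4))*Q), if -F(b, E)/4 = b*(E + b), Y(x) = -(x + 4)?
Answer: 0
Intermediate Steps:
Y(x) = -4 - x (Y(x) = -(4 + x) = -4 - x)
Q = 0 (Q = 0*6 = 0)
F(b, E) = -4*b*(E + b)
p*((Y(-5)*F(-5, -4))*Q) = 1149*(((-4 - 1*(-5))*(-4*(-5)*(-4 - 5)))*0) = 1149*(((-4 + 5)*(-4*(-5)*(-9)))*0) = 1149*((1*(-180))*0) = 1149*(-180*0) = 1149*0 = 0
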